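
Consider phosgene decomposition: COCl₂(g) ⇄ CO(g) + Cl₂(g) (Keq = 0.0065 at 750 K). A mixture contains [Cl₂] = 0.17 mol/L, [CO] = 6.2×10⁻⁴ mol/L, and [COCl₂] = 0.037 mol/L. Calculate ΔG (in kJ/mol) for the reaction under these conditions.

Q = [CO]·[Cl₂] / [COCl₂] = (6.2×10⁻⁴)·(0.17) / (0.037) = 0.00285
ΔG = RT ln(Q/Keq) = (8.314 J mol⁻¹ K⁻¹)(750 K) × ln(0.00285/0.0065)
   = (6.236 kJ/mol)(-0.8245) = -5.14 kJ/mol
ΔG < 0, so the forward reaction is spontaneous (proceeds forward).

ΔG = -5.14 kJ/mol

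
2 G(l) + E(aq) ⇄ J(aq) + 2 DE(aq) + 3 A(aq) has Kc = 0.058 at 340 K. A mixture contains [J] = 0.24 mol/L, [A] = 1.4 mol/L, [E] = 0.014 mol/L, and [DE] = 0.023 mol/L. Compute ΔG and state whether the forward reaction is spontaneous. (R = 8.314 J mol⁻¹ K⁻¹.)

ΔG = -2.39 kJ/mol; the forward reaction is spontaneous

(G is a pure liquid — omitted from Qc.)
Qc = [J]·[DE]²·[A]³ / [E] = (0.24)·(0.023)²·(1.4)³ / (0.014) = 0.0249
ΔG = RT ln(Qc/Kc) = (8.314 J mol⁻¹ K⁻¹)(340 K) × ln(0.0249/0.058)
   = (2.827 kJ/mol)(-0.8456) = -2.39 kJ/mol
ΔG < 0, so the forward reaction is spontaneous (proceeds forward).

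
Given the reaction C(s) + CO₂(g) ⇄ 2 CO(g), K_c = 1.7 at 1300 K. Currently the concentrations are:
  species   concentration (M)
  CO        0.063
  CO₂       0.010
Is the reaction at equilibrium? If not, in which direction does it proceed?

forward (toward products)

(C is a pure solid — omitted from Q_c.)
Q_c = [CO]² / [CO₂] = (0.063)² / (0.010) = 0.40
Q_c = 0.40 < K_c = 1.7, so the forward reaction proceeds.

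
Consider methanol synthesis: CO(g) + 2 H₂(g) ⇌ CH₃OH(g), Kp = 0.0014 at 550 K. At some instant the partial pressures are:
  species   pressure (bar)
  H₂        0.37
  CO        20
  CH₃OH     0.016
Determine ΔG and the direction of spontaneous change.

Qp = P(CH₃OH) / (P(CO)·P(H₂)²) = (0.016) / ((20)·(0.37)²) = 0.00584
ΔG = RT ln(Qp/Kp) = (8.314 J mol⁻¹ K⁻¹)(550 K) × ln(0.00584/0.0014)
   = (4.573 kJ/mol)(1.428) = 6.53 kJ/mol
ΔG > 0, so the forward reaction is non-spontaneous (proceeds in reverse).

ΔG = 6.53 kJ/mol; the forward reaction is non-spontaneous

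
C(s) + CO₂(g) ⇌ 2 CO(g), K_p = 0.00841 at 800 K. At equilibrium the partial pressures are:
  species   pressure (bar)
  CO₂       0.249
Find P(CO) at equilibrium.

(C is a pure solid — omitted from K_p.)
At equilibrium, K_p = P(CO)² / P(CO₂) = 0.00841.
(P(CO))² / (0.249) = 0.00841
P(CO)² = 0.00209 ⇒ P(CO) = 0.0458 bar

P(CO) = 0.0458 bar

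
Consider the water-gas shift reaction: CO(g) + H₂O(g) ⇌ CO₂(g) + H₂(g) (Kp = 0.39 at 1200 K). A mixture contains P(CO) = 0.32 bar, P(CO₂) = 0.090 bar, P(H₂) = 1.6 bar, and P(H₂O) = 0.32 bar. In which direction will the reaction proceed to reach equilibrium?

Qp = P(CO₂)·P(H₂) / (P(CO)·P(H₂O)) = (0.090)·(1.6) / ((0.32)·(0.32)) = 1.4
Qp = 1.4 > Kp = 0.39, so the reverse reaction proceeds.

toward reactants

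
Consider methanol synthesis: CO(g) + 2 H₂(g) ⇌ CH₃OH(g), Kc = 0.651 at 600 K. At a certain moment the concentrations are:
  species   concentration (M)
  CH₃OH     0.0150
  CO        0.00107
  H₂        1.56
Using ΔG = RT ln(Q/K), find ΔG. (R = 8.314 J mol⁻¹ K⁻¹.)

Qc = [CH₃OH] / ([CO]·[H₂]²) = (0.0150) / ((0.00107)·(1.56)²) = 5.76
ΔG = RT ln(Qc/Kc) = (8.314 J mol⁻¹ K⁻¹)(600 K) × ln(5.76/0.651)
   = (4.988 kJ/mol)(2.180) = 10.9 kJ/mol
ΔG > 0, so the forward reaction is non-spontaneous (proceeds in reverse).

ΔG = 10.9 kJ/mol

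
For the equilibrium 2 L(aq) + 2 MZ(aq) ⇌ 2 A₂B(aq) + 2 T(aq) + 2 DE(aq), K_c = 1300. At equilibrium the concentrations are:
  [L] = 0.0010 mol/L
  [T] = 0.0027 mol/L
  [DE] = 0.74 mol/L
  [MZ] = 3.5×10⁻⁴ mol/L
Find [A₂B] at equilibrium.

[A₂B] = 0.0063 mol/L

At equilibrium, K_c = [A₂B]²·[T]²·[DE]² / ([L]²·[MZ]²) = 1300.
([A₂B])²·(0.0027)²·(0.74)² / ((0.0010)²·(3.5×10⁻⁴)²) = 1300
[A₂B]² = 3.99×10⁻⁵ ⇒ [A₂B] = 0.0063 mol/L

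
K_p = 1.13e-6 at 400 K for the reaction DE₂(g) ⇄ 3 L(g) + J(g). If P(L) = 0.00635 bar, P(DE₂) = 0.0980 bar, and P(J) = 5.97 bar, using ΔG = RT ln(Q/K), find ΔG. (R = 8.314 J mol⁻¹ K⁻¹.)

Q_p = P(L)³·P(J) / P(DE₂) = (0.00635)³·(5.97) / (0.0980) = 1.56e-5
ΔG = RT ln(Q_p/K_p) = (8.314 J mol⁻¹ K⁻¹)(400 K) × ln(1.56e-5/1.13e-6)
   = (3.326 kJ/mol)(2.625) = 8.73 kJ/mol
ΔG > 0, so the forward reaction is non-spontaneous (proceeds in reverse).

ΔG = 8.73 kJ/mol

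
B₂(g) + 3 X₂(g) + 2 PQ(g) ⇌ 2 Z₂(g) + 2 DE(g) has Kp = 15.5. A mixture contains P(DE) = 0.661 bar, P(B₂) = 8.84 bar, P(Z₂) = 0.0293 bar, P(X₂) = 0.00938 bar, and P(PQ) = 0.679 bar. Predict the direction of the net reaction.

in the reverse direction

Qp = P(Z₂)²·P(DE)² / (P(B₂)·P(X₂)³·P(PQ)²) = (0.0293)²·(0.661)² / ((8.84)·(0.00938)³·(0.679)²) = 112
Qp = 112 > Kp = 15.5, so the reverse reaction proceeds.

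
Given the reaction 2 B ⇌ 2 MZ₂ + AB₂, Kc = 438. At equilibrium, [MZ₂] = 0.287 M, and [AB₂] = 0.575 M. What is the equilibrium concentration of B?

[B] = 0.0104 M

At equilibrium, Kc = [MZ₂]²·[AB₂] / [B]² = 438.
(0.287)²·(0.575) / ([B])² = 438
[B]² = 1.08×10⁻⁴ ⇒ [B] = 0.0104 M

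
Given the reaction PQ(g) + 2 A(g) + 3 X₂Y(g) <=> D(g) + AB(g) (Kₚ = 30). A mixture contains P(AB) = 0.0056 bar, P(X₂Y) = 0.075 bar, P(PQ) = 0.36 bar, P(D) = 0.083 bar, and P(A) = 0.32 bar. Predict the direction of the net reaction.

neither direction; the system is at equilibrium

Qₚ = P(D)·P(AB) / (P(PQ)·P(A)²·P(X₂Y)³) = (0.083)·(0.0056) / ((0.36)·(0.32)²·(0.075)³) = 30
Qₚ = 30 = Kₚ, so the system is already at equilibrium.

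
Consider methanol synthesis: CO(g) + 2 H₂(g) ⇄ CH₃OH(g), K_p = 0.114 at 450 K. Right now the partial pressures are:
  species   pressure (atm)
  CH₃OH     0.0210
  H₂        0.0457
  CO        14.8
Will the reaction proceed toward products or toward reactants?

Q_p = P(CH₃OH) / (P(CO)·P(H₂)²) = (0.0210) / ((14.8)·(0.0457)²) = 0.679
Q_p = 0.679 > K_p = 0.114, so the reverse reaction proceeds.

in the reverse direction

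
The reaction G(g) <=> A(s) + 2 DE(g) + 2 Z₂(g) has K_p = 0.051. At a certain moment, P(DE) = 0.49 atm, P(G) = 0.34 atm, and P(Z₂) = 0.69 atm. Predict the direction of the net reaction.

in the reverse direction

(A is a pure solid — omitted from Q_p.)
Q_p = P(DE)²·P(Z₂)² / P(G) = (0.49)²·(0.69)² / (0.34) = 0.34
Q_p = 0.34 > K_p = 0.051, so the reverse reaction proceeds.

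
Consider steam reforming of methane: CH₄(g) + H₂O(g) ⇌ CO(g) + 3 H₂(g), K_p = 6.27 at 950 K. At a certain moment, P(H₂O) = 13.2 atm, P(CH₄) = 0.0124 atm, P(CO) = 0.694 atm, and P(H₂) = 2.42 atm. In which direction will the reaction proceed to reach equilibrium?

reverse (toward reactants)

Q_p = P(CO)·P(H₂)³ / (P(CH₄)·P(H₂O)) = (0.694)·(2.42)³ / ((0.0124)·(13.2)) = 60.1
Q_p = 60.1 > K_p = 6.27, so the reverse reaction proceeds.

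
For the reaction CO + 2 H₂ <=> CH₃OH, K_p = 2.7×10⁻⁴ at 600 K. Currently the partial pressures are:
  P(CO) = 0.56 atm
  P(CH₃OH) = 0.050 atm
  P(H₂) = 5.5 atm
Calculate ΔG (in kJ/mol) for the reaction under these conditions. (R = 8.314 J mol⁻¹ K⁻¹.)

Q_p = P(CH₃OH) / (P(CO)·P(H₂)²) = (0.050) / ((0.56)·(5.5)²) = 0.00295
ΔG = RT ln(Q_p/K_p) = (8.314 J mol⁻¹ K⁻¹)(600 K) × ln(0.00295/2.7×10⁻⁴)
   = (4.988 kJ/mol)(2.391) = 11.9 kJ/mol
ΔG > 0, so the forward reaction is non-spontaneous (proceeds in reverse).

ΔG = 11.9 kJ/mol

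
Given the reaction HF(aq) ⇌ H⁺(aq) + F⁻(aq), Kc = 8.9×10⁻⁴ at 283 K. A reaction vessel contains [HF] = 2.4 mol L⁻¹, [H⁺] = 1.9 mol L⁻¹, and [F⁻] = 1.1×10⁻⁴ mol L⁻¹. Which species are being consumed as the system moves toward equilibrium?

HF (reactants)

Qc = [H⁺]·[F⁻] / [HF] = (1.9)·(1.1×10⁻⁴) / (2.4) = 8.7×10⁻⁵
Qc = 8.7×10⁻⁵ < Kc = 8.9×10⁻⁴: net forward reaction.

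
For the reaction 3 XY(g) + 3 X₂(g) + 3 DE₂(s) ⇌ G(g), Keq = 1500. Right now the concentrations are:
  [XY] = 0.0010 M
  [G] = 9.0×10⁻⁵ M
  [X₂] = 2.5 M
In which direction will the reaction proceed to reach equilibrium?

in the reverse direction

(DE₂ is a pure solid — omitted from Q.)
Q = [G] / ([XY]³·[X₂]³) = (9.0×10⁻⁵) / ((0.0010)³·(2.5)³) = 5800
Q = 5800 > Keq = 1500, so the reverse reaction proceeds.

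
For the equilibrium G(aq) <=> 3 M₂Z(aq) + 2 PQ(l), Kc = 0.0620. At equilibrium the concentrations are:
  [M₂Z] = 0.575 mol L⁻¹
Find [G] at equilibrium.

[G] = 3.07 mol L⁻¹

(PQ is a pure liquid — omitted from Kc.)
At equilibrium, Kc = [M₂Z]³ / [G] = 0.0620.
(0.575)³ / ([G]) = 0.0620
[G] = 3.07 mol L⁻¹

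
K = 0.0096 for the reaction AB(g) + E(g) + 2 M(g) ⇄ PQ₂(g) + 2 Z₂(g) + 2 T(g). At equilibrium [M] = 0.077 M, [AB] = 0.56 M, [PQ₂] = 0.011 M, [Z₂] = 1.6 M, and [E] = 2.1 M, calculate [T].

At equilibrium, K = [PQ₂]·[Z₂]²·[T]² / ([AB]·[E]·[M]²) = 0.0096.
(0.011)·(1.6)²·([T])² / ((0.56)·(2.1)·(0.077)²) = 0.0096
[T]² = 0.00238 ⇒ [T] = 0.049 M

[T] = 0.049 M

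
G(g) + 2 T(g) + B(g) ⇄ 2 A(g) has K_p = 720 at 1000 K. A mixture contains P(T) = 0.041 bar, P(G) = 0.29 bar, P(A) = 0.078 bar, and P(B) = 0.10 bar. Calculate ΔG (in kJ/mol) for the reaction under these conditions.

ΔG = -14.6 kJ/mol

Q_p = P(A)² / (P(G)·P(T)²·P(B)) = (0.078)² / ((0.29)·(0.041)²·(0.10)) = 125
ΔG = RT ln(Q_p/K_p) = (8.314 J mol⁻¹ K⁻¹)(1000 K) × ln(125/720)
   = (8.314 kJ/mol)(-1.751) = -14.6 kJ/mol
ΔG < 0, so the forward reaction is spontaneous (proceeds forward).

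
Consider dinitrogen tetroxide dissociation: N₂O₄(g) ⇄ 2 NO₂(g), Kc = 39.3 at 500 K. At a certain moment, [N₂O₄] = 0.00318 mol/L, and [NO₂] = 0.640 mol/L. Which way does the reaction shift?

Qc = [NO₂]² / [N₂O₄] = (0.640)² / (0.00318) = 129
Qc = 129 > Kc = 39.3, so the reverse reaction proceeds.

reverse (toward reactants)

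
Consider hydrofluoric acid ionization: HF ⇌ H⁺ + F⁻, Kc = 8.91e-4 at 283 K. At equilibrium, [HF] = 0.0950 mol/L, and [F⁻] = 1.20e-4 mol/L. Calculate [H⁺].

At equilibrium, Kc = [H⁺]·[F⁻] / [HF] = 8.91e-4.
([H⁺])·(1.20e-4) / (0.0950) = 8.91e-4
[H⁺] = 0.705 mol/L

[H⁺] = 0.705 mol/L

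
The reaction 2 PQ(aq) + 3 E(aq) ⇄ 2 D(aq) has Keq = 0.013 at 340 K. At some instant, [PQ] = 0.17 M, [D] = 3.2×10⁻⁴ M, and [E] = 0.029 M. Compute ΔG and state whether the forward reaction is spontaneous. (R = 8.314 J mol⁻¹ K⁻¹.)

ΔG = 6.82 kJ/mol; the forward reaction is non-spontaneous

Q = [D]² / ([PQ]²·[E]³) = (3.2×10⁻⁴)² / ((0.17)²·(0.029)³) = 0.145
ΔG = RT ln(Q/Keq) = (8.314 J mol⁻¹ K⁻¹)(340 K) × ln(0.145/0.013)
   = (2.827 kJ/mol)(2.412) = 6.82 kJ/mol
ΔG > 0, so the forward reaction is non-spontaneous (proceeds in reverse).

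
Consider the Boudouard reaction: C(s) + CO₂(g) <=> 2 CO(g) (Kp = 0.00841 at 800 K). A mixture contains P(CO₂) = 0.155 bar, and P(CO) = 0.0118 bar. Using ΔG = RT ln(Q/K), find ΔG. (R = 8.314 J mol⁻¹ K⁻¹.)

(C is a pure solid — omitted from Qp.)
Qp = P(CO)² / P(CO₂) = (0.0118)² / (0.155) = 8.98e-4
ΔG = RT ln(Qp/Kp) = (8.314 J mol⁻¹ K⁻¹)(800 K) × ln(8.98e-4/0.00841)
   = (6.651 kJ/mol)(-2.237) = -14.9 kJ/mol
ΔG < 0, so the forward reaction is spontaneous (proceeds forward).

ΔG = -14.9 kJ/mol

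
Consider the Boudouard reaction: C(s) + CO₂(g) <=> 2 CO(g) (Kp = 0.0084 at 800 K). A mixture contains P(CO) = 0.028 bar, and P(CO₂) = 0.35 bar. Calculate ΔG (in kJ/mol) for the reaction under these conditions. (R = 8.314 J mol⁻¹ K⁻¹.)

(C is a pure solid — omitted from Qp.)
Qp = P(CO)² / P(CO₂) = (0.028)² / (0.35) = 0.00224
ΔG = RT ln(Qp/Kp) = (8.314 J mol⁻¹ K⁻¹)(800 K) × ln(0.00224/0.0084)
   = (6.651 kJ/mol)(-1.322) = -8.79 kJ/mol
ΔG < 0, so the forward reaction is spontaneous (proceeds forward).

ΔG = -8.79 kJ/mol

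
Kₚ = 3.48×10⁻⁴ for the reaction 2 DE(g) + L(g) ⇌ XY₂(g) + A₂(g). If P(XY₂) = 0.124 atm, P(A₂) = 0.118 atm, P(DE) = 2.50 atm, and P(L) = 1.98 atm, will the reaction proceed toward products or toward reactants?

Qₚ = P(XY₂)·P(A₂) / (P(DE)²·P(L)) = (0.124)·(0.118) / ((2.50)²·(1.98)) = 0.00118
Qₚ = 0.00118 > Kₚ = 3.48×10⁻⁴, so the reverse reaction proceeds.

in the reverse direction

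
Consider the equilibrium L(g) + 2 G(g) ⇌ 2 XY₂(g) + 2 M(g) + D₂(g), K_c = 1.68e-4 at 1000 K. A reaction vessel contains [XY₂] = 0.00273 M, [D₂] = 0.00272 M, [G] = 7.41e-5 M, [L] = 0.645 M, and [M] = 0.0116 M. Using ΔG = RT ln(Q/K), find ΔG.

ΔG = 12.7 kJ/mol

Q_c = [XY₂]²·[M]²·[D₂] / ([L]·[G]²) = (0.00273)²·(0.0116)²·(0.00272) / ((0.645)·(7.41e-5)²) = 7.70e-4
ΔG = RT ln(Q_c/K_c) = (8.314 J mol⁻¹ K⁻¹)(1000 K) × ln(7.70e-4/1.68e-4)
   = (8.314 kJ/mol)(1.522) = 12.7 kJ/mol
ΔG > 0, so the forward reaction is non-spontaneous (proceeds in reverse).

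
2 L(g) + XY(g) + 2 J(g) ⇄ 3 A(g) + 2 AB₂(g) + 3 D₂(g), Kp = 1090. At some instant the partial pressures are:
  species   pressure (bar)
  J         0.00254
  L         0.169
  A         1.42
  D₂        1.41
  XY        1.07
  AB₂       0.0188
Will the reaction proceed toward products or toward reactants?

Qp = P(A)³·P(AB₂)²·P(D₂)³ / (P(L)²·P(XY)·P(J)²) = (1.42)³·(0.0188)²·(1.41)³ / ((0.169)²·(1.07)·(0.00254)²) = 14400
Qp = 14400 > Kp = 1090, so the reverse reaction proceeds.

reverse (toward reactants)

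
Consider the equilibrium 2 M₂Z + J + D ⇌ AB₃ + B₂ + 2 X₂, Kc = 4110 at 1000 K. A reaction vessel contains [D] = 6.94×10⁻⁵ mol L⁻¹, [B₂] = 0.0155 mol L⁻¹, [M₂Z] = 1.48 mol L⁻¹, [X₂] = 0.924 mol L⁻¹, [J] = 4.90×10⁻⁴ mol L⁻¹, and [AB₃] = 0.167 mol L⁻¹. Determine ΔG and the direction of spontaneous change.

Qc = [AB₃]·[B₂]·[X₂]² / ([M₂Z]²·[J]·[D]) = (0.167)·(0.0155)·(0.924)² / ((1.48)²·(4.90×10⁻⁴)·(6.94×10⁻⁵)) = 29700
ΔG = RT ln(Qc/Kc) = (8.314 J mol⁻¹ K⁻¹)(1000 K) × ln(29700/4110)
   = (8.314 kJ/mol)(1.978) = 16.4 kJ/mol
ΔG > 0, so the forward reaction is non-spontaneous (proceeds in reverse).

ΔG = 16.4 kJ/mol; the forward reaction is non-spontaneous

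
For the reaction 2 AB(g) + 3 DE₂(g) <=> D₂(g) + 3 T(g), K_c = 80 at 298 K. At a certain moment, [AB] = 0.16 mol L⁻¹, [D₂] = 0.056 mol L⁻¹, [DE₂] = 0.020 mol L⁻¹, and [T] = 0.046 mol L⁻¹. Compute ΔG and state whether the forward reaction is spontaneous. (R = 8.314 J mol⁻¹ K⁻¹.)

Q_c = [D₂]·[T]³ / ([AB]²·[DE₂]³) = (0.056)·(0.046)³ / ((0.16)²·(0.020)³) = 26.6
ΔG = RT ln(Q_c/K_c) = (8.314 J mol⁻¹ K⁻¹)(298 K) × ln(26.6/80)
   = (2.478 kJ/mol)(-1.101) = -2.73 kJ/mol
ΔG < 0, so the forward reaction is spontaneous (proceeds forward).

ΔG = -2.73 kJ/mol; the forward reaction is spontaneous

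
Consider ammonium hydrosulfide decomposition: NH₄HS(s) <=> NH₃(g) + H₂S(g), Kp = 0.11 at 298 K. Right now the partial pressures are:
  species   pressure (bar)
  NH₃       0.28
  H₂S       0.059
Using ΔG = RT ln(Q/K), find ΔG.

ΔG = -4.70 kJ/mol

(NH₄HS is a pure solid — omitted from Qp.)
Qp = P(NH₃)·P(H₂S) = (0.28)·(0.059) = 0.0165
ΔG = RT ln(Qp/Kp) = (8.314 J mol⁻¹ K⁻¹)(298 K) × ln(0.0165/0.11)
   = (2.478 kJ/mol)(-1.897) = -4.70 kJ/mol
ΔG < 0, so the forward reaction is spontaneous (proceeds forward).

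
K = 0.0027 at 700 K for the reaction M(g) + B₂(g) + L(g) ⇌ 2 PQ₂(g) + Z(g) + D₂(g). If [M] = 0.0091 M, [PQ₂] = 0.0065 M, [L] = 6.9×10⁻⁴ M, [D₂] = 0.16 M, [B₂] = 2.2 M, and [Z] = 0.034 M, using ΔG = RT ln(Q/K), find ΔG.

Q = [PQ₂]²·[Z]·[D₂] / ([M]·[B₂]·[L]) = (0.0065)²·(0.034)·(0.16) / ((0.0091)·(2.2)·(6.9×10⁻⁴)) = 0.0166
ΔG = RT ln(Q/K) = (8.314 J mol⁻¹ K⁻¹)(700 K) × ln(0.0166/0.0027)
   = (5.820 kJ/mol)(1.816) = 10.6 kJ/mol
ΔG > 0, so the forward reaction is non-spontaneous (proceeds in reverse).

ΔG = 10.6 kJ/mol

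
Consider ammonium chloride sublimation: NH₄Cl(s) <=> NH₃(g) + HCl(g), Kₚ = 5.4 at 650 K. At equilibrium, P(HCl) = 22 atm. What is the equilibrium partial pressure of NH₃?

(NH₄Cl is a pure solid — omitted from Kₚ.)
At equilibrium, Kₚ = P(NH₃)·P(HCl) = 5.4.
(P(NH₃))·(22) = 5.4
P(NH₃) = 0.245 = 0.25 atm

P(NH₃) = 0.25 atm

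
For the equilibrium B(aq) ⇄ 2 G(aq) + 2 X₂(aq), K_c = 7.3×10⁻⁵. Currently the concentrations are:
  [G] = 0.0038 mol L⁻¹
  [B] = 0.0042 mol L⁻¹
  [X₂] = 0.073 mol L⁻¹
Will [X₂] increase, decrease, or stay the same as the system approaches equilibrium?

increase

Q_c = [G]²·[X₂]² / [B] = (0.0038)²·(0.073)² / (0.0042) = 1.8×10⁻⁵
Q_c = 1.8×10⁻⁵ < K_c = 7.3×10⁻⁵: net forward reaction.
X₂ is a product, so it increases.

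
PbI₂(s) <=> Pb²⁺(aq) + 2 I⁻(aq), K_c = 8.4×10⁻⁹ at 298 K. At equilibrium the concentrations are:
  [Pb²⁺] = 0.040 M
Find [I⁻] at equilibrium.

(PbI₂ is a pure solid — omitted from K_c.)
At equilibrium, K_c = [Pb²⁺]·[I⁻]² = 8.4×10⁻⁹.
(0.040)·([I⁻])² = 8.4×10⁻⁹
[I⁻]² = 2.10×10⁻⁷ ⇒ [I⁻] = 4.6×10⁻⁴ M

[I⁻] = 4.6×10⁻⁴ M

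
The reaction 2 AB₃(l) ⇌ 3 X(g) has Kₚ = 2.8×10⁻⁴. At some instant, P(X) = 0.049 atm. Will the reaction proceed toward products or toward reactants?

(AB₃ is a pure liquid — omitted from Qₚ.)
Qₚ = P(X)³ = (0.049)³ = 1.2×10⁻⁴
Qₚ = 1.2×10⁻⁴ < Kₚ = 2.8×10⁻⁴, so the forward reaction proceeds.

in the forward direction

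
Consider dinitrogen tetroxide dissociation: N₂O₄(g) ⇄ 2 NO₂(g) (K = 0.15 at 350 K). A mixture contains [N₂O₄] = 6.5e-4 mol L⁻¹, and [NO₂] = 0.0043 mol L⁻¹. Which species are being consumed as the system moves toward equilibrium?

Q = [NO₂]² / [N₂O₄] = (0.0043)² / (6.5e-4) = 0.028
Q = 0.028 < K = 0.15: net forward reaction.

N₂O₄ (reactants)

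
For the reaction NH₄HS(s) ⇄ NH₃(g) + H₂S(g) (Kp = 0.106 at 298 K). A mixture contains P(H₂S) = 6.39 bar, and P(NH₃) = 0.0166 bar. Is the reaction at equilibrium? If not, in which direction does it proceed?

at equilibrium

(NH₄HS is a pure solid — omitted from Qp.)
Qp = P(NH₃)·P(H₂S) = (0.0166)·(6.39) = 0.106
Qp = 0.106 = Kp, so the system is already at equilibrium.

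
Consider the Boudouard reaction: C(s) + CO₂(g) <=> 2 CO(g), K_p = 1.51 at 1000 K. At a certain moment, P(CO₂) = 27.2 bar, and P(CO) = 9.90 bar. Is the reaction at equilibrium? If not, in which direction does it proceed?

in the reverse direction

(C is a pure solid — omitted from Q_p.)
Q_p = P(CO)² / P(CO₂) = (9.90)² / (27.2) = 3.60
Q_p = 3.60 > K_p = 1.51, so the reverse reaction proceeds.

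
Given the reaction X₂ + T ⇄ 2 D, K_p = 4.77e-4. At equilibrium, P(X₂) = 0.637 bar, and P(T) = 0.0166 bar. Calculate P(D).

P(D) = 0.00225 bar

At equilibrium, K_p = P(D)² / (P(X₂)·P(T)) = 4.77e-4.
(P(D))² / ((0.637)·(0.0166)) = 4.77e-4
P(D)² = 5.04e-6 ⇒ P(D) = 0.00225 bar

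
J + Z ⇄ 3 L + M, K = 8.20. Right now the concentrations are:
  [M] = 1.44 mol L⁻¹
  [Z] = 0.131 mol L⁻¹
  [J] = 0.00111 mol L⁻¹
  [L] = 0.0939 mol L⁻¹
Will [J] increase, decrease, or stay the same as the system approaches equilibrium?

Q = [L]³·[M] / ([J]·[Z]) = (0.0939)³·(1.44) / ((0.00111)·(0.131)) = 8.20
Q = 8.20 = K; the system is at equilibrium.

stay the same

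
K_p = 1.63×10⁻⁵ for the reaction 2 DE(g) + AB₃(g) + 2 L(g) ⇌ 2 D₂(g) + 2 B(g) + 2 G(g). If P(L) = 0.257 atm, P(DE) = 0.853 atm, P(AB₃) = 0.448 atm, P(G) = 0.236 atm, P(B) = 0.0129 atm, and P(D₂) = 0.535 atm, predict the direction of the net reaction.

in the reverse direction

Q_p = P(D₂)²·P(B)²·P(G)² / (P(DE)²·P(AB₃)·P(L)²) = (0.535)²·(0.0129)²·(0.236)² / ((0.853)²·(0.448)·(0.257)²) = 1.23×10⁻⁴
Q_p = 1.23×10⁻⁴ > K_p = 1.63×10⁻⁵, so the reverse reaction proceeds.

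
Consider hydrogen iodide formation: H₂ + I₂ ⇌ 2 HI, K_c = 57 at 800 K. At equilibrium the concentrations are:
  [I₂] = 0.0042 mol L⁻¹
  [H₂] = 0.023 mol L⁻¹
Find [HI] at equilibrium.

At equilibrium, K_c = [HI]² / ([H₂]·[I₂]) = 57.
([HI])² / ((0.023)·(0.0042)) = 57
[HI]² = 0.00551 ⇒ [HI] = 0.074 mol L⁻¹

[HI] = 0.074 mol L⁻¹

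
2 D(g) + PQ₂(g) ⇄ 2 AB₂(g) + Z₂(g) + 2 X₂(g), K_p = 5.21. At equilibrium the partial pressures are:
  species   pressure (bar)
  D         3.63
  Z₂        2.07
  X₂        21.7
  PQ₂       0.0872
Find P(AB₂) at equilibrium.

P(AB₂) = 0.0784 bar

At equilibrium, K_p = P(AB₂)²·P(Z₂)·P(X₂)² / (P(D)²·P(PQ₂)) = 5.21.
(P(AB₂))²·(2.07)·(21.7)² / ((3.63)²·(0.0872)) = 5.21
P(AB₂)² = 0.00614 ⇒ P(AB₂) = 0.0784 bar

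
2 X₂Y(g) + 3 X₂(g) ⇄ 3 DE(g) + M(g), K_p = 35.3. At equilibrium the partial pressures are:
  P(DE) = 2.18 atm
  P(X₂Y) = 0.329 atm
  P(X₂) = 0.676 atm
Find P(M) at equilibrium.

At equilibrium, K_p = P(DE)³·P(M) / (P(X₂Y)²·P(X₂)³) = 35.3.
(2.18)³·(P(M)) / ((0.329)²·(0.676)³) = 35.3
P(M) = 0.114 atm

P(M) = 0.114 atm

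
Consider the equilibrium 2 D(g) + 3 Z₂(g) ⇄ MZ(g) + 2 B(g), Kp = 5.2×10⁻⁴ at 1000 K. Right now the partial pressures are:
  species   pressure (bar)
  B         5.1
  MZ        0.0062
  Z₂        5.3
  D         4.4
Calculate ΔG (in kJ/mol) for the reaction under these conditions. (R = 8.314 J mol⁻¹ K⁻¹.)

ΔG = -18.5 kJ/mol

Qp = P(MZ)·P(B)² / (P(D)²·P(Z₂)³) = (0.0062)·(5.1)² / ((4.4)²·(5.3)³) = 5.59×10⁻⁵
ΔG = RT ln(Qp/Kp) = (8.314 J mol⁻¹ K⁻¹)(1000 K) × ln(5.59×10⁻⁵/5.2×10⁻⁴)
   = (8.314 kJ/mol)(-2.230) = -18.5 kJ/mol
ΔG < 0, so the forward reaction is spontaneous (proceeds forward).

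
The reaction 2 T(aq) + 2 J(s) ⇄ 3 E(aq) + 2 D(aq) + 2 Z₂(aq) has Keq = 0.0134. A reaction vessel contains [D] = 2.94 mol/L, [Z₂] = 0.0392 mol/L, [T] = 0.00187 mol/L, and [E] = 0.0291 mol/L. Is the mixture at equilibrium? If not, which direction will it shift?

no; Q > K, reaction proceeds in reverse

(J is a pure solid — omitted from Q.)
Q = [E]³·[D]²·[Z₂]² / [T]² = (0.0291)³·(2.94)²·(0.0392)² / (0.00187)² = 0.0936
Q = 0.0936 > Keq = 0.0134: net reverse reaction.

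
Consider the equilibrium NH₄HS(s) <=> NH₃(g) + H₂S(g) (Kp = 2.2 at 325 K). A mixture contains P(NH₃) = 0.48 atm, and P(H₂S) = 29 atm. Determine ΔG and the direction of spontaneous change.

ΔG = 4.98 kJ/mol; the forward reaction is non-spontaneous

(NH₄HS is a pure solid — omitted from Qp.)
Qp = P(NH₃)·P(H₂S) = (0.48)·(29) = 13.9
ΔG = RT ln(Qp/Kp) = (8.314 J mol⁻¹ K⁻¹)(325 K) × ln(13.9/2.2)
   = (2.702 kJ/mol)(1.843) = 4.98 kJ/mol
ΔG > 0, so the forward reaction is non-spontaneous (proceeds in reverse).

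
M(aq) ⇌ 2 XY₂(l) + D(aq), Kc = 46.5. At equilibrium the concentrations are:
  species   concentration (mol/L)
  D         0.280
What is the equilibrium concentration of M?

[M] = 0.00602 mol/L

(XY₂ is a pure liquid — omitted from Kc.)
At equilibrium, Kc = [D] / [M] = 46.5.
(0.280) / ([M]) = 46.5
[M] = 0.00602 mol/L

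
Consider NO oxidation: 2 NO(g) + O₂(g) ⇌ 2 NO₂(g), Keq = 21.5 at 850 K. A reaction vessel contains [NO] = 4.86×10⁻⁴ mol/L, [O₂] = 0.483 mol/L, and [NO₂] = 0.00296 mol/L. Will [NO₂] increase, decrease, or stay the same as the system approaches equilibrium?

Q = [NO₂]² / ([NO]²·[O₂]) = (0.00296)² / ((4.86×10⁻⁴)²·(0.483)) = 76.8
Q = 76.8 > Keq = 21.5: net reverse reaction.
NO₂ is a product, so it decreases.

decrease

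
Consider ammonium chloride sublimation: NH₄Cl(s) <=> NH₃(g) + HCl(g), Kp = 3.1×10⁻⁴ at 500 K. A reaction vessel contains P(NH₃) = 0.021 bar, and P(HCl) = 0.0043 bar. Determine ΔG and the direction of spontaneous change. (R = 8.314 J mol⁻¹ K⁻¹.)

ΔG = -5.13 kJ/mol; the forward reaction is spontaneous

(NH₄Cl is a pure solid — omitted from Qp.)
Qp = P(NH₃)·P(HCl) = (0.021)·(0.0043) = 9.03×10⁻⁵
ΔG = RT ln(Qp/Kp) = (8.314 J mol⁻¹ K⁻¹)(500 K) × ln(9.03×10⁻⁵/3.1×10⁻⁴)
   = (4.157 kJ/mol)(-1.233) = -5.13 kJ/mol
ΔG < 0, so the forward reaction is spontaneous (proceeds forward).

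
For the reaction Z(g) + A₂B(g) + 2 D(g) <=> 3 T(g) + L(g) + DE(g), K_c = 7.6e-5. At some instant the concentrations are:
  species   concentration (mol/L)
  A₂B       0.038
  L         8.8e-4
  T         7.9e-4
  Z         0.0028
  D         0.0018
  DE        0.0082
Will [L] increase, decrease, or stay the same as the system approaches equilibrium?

increase

Q_c = [T]³·[L]·[DE] / ([Z]·[A₂B]·[D]²) = (7.9e-4)³·(8.8e-4)·(0.0082) / ((0.0028)·(0.038)·(0.0018)²) = 1.0e-5
Q_c = 1.0e-5 < K_c = 7.6e-5: net forward reaction.
L is a product, so it increases.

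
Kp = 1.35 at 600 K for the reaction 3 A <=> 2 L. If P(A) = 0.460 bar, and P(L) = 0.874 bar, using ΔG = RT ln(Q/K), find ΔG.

Qp = P(L)² / P(A)³ = (0.874)² / (0.460)³ = 7.85
ΔG = RT ln(Qp/Kp) = (8.314 J mol⁻¹ K⁻¹)(600 K) × ln(7.85/1.35)
   = (4.988 kJ/mol)(1.760) = 8.78 kJ/mol
ΔG > 0, so the forward reaction is non-spontaneous (proceeds in reverse).

ΔG = 8.78 kJ/mol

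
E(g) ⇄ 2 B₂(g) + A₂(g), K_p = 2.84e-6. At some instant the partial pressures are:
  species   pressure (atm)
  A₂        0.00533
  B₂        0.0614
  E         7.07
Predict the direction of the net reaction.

Q_p = P(B₂)²·P(A₂) / P(E) = (0.0614)²·(0.00533) / (7.07) = 2.84e-6
Q_p = 2.84e-6 = K_p, so the system is already at equilibrium.

neither direction; the system is at equilibrium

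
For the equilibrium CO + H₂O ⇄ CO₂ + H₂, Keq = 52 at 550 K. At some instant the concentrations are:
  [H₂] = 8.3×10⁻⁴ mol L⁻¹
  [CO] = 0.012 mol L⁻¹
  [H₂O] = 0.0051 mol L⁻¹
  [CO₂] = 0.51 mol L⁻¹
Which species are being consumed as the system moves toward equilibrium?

CO, H₂O (reactants)

Q = [CO₂]·[H₂] / ([CO]·[H₂O]) = (0.51)·(8.3×10⁻⁴) / ((0.012)·(0.0051)) = 6.9
Q = 6.9 < Keq = 52: net forward reaction.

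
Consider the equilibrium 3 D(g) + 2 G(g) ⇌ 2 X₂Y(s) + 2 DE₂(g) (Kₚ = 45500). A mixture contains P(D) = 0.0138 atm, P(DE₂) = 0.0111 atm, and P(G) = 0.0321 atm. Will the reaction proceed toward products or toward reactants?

at equilibrium

(X₂Y is a pure solid — omitted from Qₚ.)
Qₚ = P(DE₂)² / (P(D)³·P(G)²) = (0.0111)² / ((0.0138)³·(0.0321)²) = 45500
Qₚ = 45500 = Kₚ, so the system is already at equilibrium.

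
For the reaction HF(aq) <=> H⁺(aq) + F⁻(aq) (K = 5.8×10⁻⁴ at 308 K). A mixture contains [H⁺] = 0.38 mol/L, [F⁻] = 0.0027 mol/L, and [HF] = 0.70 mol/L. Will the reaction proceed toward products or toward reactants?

Q = [H⁺]·[F⁻] / [HF] = (0.38)·(0.0027) / (0.70) = 0.0015
Q = 0.0015 > K = 5.8×10⁻⁴, so the reverse reaction proceeds.

to the left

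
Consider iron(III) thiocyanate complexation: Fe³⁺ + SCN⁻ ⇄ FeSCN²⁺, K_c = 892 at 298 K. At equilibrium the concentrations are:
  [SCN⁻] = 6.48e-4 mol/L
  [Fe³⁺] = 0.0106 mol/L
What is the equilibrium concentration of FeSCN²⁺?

[FeSCN²⁺] = 0.00613 mol/L

At equilibrium, K_c = [FeSCN²⁺] / ([Fe³⁺]·[SCN⁻]) = 892.
([FeSCN²⁺]) / ((0.0106)·(6.48e-4)) = 892
[FeSCN²⁺] = 0.00613 mol/L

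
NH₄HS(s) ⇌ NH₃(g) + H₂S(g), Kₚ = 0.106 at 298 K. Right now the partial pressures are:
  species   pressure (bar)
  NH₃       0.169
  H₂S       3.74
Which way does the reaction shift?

(NH₄HS is a pure solid — omitted from Qₚ.)
Qₚ = P(NH₃)·P(H₂S) = (0.169)·(3.74) = 0.632
Qₚ = 0.632 > Kₚ = 0.106, so the reverse reaction proceeds.

toward reactants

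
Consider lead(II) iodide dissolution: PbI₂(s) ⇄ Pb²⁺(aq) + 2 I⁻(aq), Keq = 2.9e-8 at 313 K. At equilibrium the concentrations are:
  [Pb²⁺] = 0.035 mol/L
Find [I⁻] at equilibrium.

(PbI₂ is a pure solid — omitted from Keq.)
At equilibrium, Keq = [Pb²⁺]·[I⁻]² = 2.9e-8.
(0.035)·([I⁻])² = 2.9e-8
[I⁻]² = 8.29e-7 ⇒ [I⁻] = 9.1e-4 mol/L

[I⁻] = 9.1e-4 mol/L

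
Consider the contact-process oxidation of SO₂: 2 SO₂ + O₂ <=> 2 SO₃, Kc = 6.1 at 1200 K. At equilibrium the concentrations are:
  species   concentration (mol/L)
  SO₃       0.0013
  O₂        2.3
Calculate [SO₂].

At equilibrium, Kc = [SO₃]² / ([SO₂]²·[O₂]) = 6.1.
(0.0013)² / (([SO₂])²·(2.3)) = 6.1
[SO₂]² = 1.20×10⁻⁷ ⇒ [SO₂] = 3.5×10⁻⁴ mol/L

[SO₂] = 3.5×10⁻⁴ mol/L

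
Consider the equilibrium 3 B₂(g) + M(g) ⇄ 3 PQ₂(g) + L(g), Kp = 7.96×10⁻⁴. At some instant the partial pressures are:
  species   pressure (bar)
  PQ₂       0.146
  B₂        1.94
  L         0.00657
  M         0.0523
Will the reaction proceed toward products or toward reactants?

toward products

Qp = P(PQ₂)³·P(L) / (P(B₂)³·P(M)) = (0.146)³·(0.00657) / ((1.94)³·(0.0523)) = 5.35×10⁻⁵
Qp = 5.35×10⁻⁵ < Kp = 7.96×10⁻⁴, so the forward reaction proceeds.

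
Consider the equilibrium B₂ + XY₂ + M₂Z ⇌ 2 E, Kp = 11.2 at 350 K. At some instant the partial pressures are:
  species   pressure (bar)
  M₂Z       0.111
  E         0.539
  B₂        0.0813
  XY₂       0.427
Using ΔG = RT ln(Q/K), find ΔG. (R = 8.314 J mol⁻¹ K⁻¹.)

Qp = P(E)² / (P(B₂)·P(XY₂)·P(M₂Z)) = (0.539)² / ((0.0813)·(0.427)·(0.111)) = 75.4
ΔG = RT ln(Qp/Kp) = (8.314 J mol⁻¹ K⁻¹)(350 K) × ln(75.4/11.2)
   = (2.910 kJ/mol)(1.907) = 5.55 kJ/mol
ΔG > 0, so the forward reaction is non-spontaneous (proceeds in reverse).

ΔG = 5.55 kJ/mol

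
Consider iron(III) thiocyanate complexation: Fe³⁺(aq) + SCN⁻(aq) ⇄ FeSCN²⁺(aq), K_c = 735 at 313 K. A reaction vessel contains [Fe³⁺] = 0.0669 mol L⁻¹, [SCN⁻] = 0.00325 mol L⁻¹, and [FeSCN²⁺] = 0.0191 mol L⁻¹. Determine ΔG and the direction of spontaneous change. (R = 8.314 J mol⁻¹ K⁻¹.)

ΔG = -5.53 kJ/mol; the forward reaction is spontaneous

Q_c = [FeSCN²⁺] / ([Fe³⁺]·[SCN⁻]) = (0.0191) / ((0.0669)·(0.00325)) = 87.8
ΔG = RT ln(Q_c/K_c) = (8.314 J mol⁻¹ K⁻¹)(313 K) × ln(87.8/735)
   = (2.602 kJ/mol)(-2.125) = -5.53 kJ/mol
ΔG < 0, so the forward reaction is spontaneous (proceeds forward).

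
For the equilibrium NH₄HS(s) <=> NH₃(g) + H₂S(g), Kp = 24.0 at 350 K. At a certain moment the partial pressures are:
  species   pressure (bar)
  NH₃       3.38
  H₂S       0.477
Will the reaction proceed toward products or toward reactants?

toward products

(NH₄HS is a pure solid — omitted from Qp.)
Qp = P(NH₃)·P(H₂S) = (3.38)·(0.477) = 1.61
Qp = 1.61 < Kp = 24.0, so the forward reaction proceeds.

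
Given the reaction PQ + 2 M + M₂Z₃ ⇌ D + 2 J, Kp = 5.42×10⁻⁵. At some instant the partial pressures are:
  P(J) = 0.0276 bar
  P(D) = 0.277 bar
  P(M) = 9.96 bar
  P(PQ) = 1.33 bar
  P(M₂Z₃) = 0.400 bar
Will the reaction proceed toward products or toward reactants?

forward (toward products)

Qp = P(D)·P(J)² / (P(PQ)·P(M)²·P(M₂Z₃)) = (0.277)·(0.0276)² / ((1.33)·(9.96)²·(0.400)) = 4.00×10⁻⁶
Qp = 4.00×10⁻⁶ < Kp = 5.42×10⁻⁵, so the forward reaction proceeds.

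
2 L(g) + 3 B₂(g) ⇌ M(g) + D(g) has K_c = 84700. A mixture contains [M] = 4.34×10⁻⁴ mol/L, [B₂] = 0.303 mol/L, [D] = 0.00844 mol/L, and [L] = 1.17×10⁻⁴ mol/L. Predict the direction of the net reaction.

to the right

Q_c = [M]·[D] / ([L]²·[B₂]³) = (4.34×10⁻⁴)·(0.00844) / ((1.17×10⁻⁴)²·(0.303)³) = 9620
Q_c = 9620 < K_c = 84700, so the forward reaction proceeds.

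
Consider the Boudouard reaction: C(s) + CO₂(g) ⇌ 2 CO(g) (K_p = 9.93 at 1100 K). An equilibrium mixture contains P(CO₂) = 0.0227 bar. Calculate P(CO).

(C is a pure solid — omitted from K_p.)
At equilibrium, K_p = P(CO)² / P(CO₂) = 9.93.
(P(CO))² / (0.0227) = 9.93
P(CO)² = 0.225 ⇒ P(CO) = 0.475 bar

P(CO) = 0.475 bar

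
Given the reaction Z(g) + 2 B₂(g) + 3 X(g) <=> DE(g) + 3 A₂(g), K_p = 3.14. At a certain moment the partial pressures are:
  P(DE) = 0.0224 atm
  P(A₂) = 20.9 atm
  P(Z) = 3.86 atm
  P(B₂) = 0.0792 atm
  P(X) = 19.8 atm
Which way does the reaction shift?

toward products

Q_p = P(DE)·P(A₂)³ / (P(Z)·P(B₂)²·P(X)³) = (0.0224)·(20.9)³ / ((3.86)·(0.0792)²·(19.8)³) = 1.09
Q_p = 1.09 < K_p = 3.14, so the forward reaction proceeds.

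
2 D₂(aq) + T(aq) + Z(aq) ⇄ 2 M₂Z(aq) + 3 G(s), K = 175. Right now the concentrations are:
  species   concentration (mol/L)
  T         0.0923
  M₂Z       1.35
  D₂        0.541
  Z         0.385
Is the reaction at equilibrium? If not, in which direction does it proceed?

(G is a pure solid — omitted from Q.)
Q = [M₂Z]² / ([D₂]²·[T]·[Z]) = (1.35)² / ((0.541)²·(0.0923)·(0.385)) = 175
Q = 175 = K, so the system is already at equilibrium.

no net change (already at equilibrium)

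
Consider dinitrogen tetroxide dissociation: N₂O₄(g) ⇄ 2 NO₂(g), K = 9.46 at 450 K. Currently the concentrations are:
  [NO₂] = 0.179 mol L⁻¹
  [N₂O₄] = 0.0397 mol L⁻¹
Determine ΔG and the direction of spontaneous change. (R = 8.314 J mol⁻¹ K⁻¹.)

Q = [NO₂]² / [N₂O₄] = (0.179)² / (0.0397) = 0.807
ΔG = RT ln(Q/K) = (8.314 J mol⁻¹ K⁻¹)(450 K) × ln(0.807/9.46)
   = (3.741 kJ/mol)(-2.462) = -9.21 kJ/mol
ΔG < 0, so the forward reaction is spontaneous (proceeds forward).

ΔG = -9.21 kJ/mol; the forward reaction is spontaneous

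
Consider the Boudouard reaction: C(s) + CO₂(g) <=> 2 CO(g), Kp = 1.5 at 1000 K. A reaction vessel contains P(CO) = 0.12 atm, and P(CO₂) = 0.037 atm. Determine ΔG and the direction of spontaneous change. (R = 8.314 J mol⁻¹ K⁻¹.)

(C is a pure solid — omitted from Qp.)
Qp = P(CO)² / P(CO₂) = (0.12)² / (0.037) = 0.389
ΔG = RT ln(Qp/Kp) = (8.314 J mol⁻¹ K⁻¹)(1000 K) × ln(0.389/1.5)
   = (8.314 kJ/mol)(-1.350) = -11.2 kJ/mol
ΔG < 0, so the forward reaction is spontaneous (proceeds forward).

ΔG = -11.2 kJ/mol; the forward reaction is spontaneous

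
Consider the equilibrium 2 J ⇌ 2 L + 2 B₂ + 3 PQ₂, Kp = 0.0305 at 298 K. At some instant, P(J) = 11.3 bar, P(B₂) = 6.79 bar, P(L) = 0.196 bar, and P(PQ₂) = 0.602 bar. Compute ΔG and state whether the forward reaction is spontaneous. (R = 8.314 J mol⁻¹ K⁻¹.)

ΔG = -5.72 kJ/mol; the forward reaction is spontaneous

Qp = P(L)²·P(B₂)²·P(PQ₂)³ / P(J)² = (0.196)²·(6.79)²·(0.602)³ / (11.3)² = 0.00303
ΔG = RT ln(Qp/Kp) = (8.314 J mol⁻¹ K⁻¹)(298 K) × ln(0.00303/0.0305)
   = (2.478 kJ/mol)(-2.309) = -5.72 kJ/mol
ΔG < 0, so the forward reaction is spontaneous (proceeds forward).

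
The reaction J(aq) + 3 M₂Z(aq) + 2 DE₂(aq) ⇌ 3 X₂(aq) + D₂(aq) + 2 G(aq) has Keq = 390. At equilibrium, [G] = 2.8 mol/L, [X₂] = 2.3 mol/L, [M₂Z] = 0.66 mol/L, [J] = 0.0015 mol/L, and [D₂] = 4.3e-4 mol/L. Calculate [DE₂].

At equilibrium, Keq = [X₂]³·[D₂]·[G]² / ([J]·[M₂Z]³·[DE₂]²) = 390.
(2.3)³·(4.3e-4)·(2.8)² / ((0.0015)·(0.66)³·([DE₂])²) = 390
[DE₂]² = 0.244 ⇒ [DE₂] = 0.49 mol/L

[DE₂] = 0.49 mol/L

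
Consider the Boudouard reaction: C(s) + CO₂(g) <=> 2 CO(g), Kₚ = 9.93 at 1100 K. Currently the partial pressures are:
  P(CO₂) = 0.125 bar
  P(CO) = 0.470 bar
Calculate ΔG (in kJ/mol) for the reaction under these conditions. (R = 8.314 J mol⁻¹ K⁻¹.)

(C is a pure solid — omitted from Qₚ.)
Qₚ = P(CO)² / P(CO₂) = (0.470)² / (0.125) = 1.77
ΔG = RT ln(Qₚ/Kₚ) = (8.314 J mol⁻¹ K⁻¹)(1100 K) × ln(1.77/9.93)
   = (9.145 kJ/mol)(-1.725) = -15.8 kJ/mol
ΔG < 0, so the forward reaction is spontaneous (proceeds forward).

ΔG = -15.8 kJ/mol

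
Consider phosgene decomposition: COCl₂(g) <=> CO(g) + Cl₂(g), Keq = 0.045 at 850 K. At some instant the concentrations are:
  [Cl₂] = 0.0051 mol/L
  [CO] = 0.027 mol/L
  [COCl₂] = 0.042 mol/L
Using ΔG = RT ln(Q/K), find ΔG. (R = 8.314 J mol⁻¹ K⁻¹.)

ΔG = -18.5 kJ/mol

Q = [CO]·[Cl₂] / [COCl₂] = (0.027)·(0.0051) / (0.042) = 0.00328
ΔG = RT ln(Q/Keq) = (8.314 J mol⁻¹ K⁻¹)(850 K) × ln(0.00328/0.045)
   = (7.067 kJ/mol)(-2.619) = -18.5 kJ/mol
ΔG < 0, so the forward reaction is spontaneous (proceeds forward).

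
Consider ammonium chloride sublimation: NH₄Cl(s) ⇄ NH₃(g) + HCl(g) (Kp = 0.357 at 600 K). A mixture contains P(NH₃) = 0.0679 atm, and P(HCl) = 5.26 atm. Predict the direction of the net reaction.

no net change (already at equilibrium)

(NH₄Cl is a pure solid — omitted from Qp.)
Qp = P(NH₃)·P(HCl) = (0.0679)·(5.26) = 0.357
Qp = 0.357 = Kp, so the system is already at equilibrium.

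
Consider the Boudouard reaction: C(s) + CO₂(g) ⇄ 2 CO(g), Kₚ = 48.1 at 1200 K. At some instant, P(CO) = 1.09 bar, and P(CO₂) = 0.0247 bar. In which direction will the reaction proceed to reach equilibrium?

neither direction; the system is at equilibrium

(C is a pure solid — omitted from Qₚ.)
Qₚ = P(CO)² / P(CO₂) = (1.09)² / (0.0247) = 48.1
Qₚ = 48.1 = Kₚ, so the system is already at equilibrium.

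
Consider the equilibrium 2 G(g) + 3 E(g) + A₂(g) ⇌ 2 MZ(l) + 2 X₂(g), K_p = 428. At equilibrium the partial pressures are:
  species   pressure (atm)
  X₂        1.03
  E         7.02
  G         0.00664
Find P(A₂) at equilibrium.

P(A₂) = 0.163 atm

(MZ is a pure liquid — omitted from K_p.)
At equilibrium, K_p = P(X₂)² / (P(G)²·P(E)³·P(A₂)) = 428.
(1.03)² / ((0.00664)²·(7.02)³·(P(A₂))) = 428
P(A₂) = 0.163 atm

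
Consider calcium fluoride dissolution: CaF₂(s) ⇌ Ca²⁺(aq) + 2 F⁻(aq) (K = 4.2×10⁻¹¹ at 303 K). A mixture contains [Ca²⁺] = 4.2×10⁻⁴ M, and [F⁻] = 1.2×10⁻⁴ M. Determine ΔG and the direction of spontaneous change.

(CaF₂ is a pure solid — omitted from Q.)
Q = [Ca²⁺]·[F⁻]² = (4.2×10⁻⁴)·(1.2×10⁻⁴)² = 6.05×10⁻¹²
ΔG = RT ln(Q/K) = (8.314 J mol⁻¹ K⁻¹)(303 K) × ln(6.05×10⁻¹²/4.2×10⁻¹¹)
   = (2.519 kJ/mol)(-1.938) = -4.88 kJ/mol
ΔG < 0, so the forward reaction is spontaneous (proceeds forward).

ΔG = -4.88 kJ/mol; the forward reaction is spontaneous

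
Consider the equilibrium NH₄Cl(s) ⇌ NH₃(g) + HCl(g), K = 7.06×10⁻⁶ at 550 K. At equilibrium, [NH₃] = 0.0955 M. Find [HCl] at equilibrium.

[HCl] = 7.39×10⁻⁵ M

(NH₄Cl is a pure solid — omitted from K.)
At equilibrium, K = [NH₃]·[HCl] = 7.06×10⁻⁶.
(0.0955)·([HCl]) = 7.06×10⁻⁶
[HCl] = 7.39×10⁻⁵ M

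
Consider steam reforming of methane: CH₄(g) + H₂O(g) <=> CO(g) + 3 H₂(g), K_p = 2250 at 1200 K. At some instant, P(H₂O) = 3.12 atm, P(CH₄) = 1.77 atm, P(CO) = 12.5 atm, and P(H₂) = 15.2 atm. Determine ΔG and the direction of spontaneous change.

ΔG = 12.6 kJ/mol; the forward reaction is non-spontaneous

Q_p = P(CO)·P(H₂)³ / (P(CH₄)·P(H₂O)) = (12.5)·(15.2)³ / ((1.77)·(3.12)) = 7950
ΔG = RT ln(Q_p/K_p) = (8.314 J mol⁻¹ K⁻¹)(1200 K) × ln(7950/2250)
   = (9.977 kJ/mol)(1.262) = 12.6 kJ/mol
ΔG > 0, so the forward reaction is non-spontaneous (proceeds in reverse).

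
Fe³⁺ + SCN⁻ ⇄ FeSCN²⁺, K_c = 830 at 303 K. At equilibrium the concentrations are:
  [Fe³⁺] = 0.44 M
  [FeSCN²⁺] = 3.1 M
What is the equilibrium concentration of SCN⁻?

[SCN⁻] = 0.0085 M

At equilibrium, K_c = [FeSCN²⁺] / ([Fe³⁺]·[SCN⁻]) = 830.
(3.1) / ((0.44)·([SCN⁻])) = 830
[SCN⁻] = 0.00849 = 0.0085 M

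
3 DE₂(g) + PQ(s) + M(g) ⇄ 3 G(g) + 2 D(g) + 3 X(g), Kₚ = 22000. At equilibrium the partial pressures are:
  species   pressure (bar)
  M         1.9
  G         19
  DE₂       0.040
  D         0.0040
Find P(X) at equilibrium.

P(X) = 2.9 bar

(PQ is a pure solid — omitted from Kₚ.)
At equilibrium, Kₚ = P(G)³·P(D)²·P(X)³ / (P(DE₂)³·P(M)) = 22000.
(19)³·(0.0040)²·(P(X))³ / ((0.040)³·(1.9)) = 22000
P(X)³ = 24.4 ⇒ P(X) = 2.9 bar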